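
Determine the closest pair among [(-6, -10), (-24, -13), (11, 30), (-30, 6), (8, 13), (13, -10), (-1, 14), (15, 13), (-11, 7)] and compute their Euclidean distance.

Computing all pairwise distances among 9 points:

d((-6, -10), (-24, -13)) = 18.2483
d((-6, -10), (11, 30)) = 43.4626
d((-6, -10), (-30, 6)) = 28.8444
d((-6, -10), (8, 13)) = 26.9258
d((-6, -10), (13, -10)) = 19.0
d((-6, -10), (-1, 14)) = 24.5153
d((-6, -10), (15, 13)) = 31.1448
d((-6, -10), (-11, 7)) = 17.72
d((-24, -13), (11, 30)) = 55.4437
d((-24, -13), (-30, 6)) = 19.9249
d((-24, -13), (8, 13)) = 41.2311
d((-24, -13), (13, -10)) = 37.1214
d((-24, -13), (-1, 14)) = 35.4683
d((-24, -13), (15, 13)) = 46.8722
d((-24, -13), (-11, 7)) = 23.8537
d((11, 30), (-30, 6)) = 47.5079
d((11, 30), (8, 13)) = 17.2627
d((11, 30), (13, -10)) = 40.05
d((11, 30), (-1, 14)) = 20.0
d((11, 30), (15, 13)) = 17.4642
d((11, 30), (-11, 7)) = 31.8277
d((-30, 6), (8, 13)) = 38.6394
d((-30, 6), (13, -10)) = 45.8803
d((-30, 6), (-1, 14)) = 30.0832
d((-30, 6), (15, 13)) = 45.5412
d((-30, 6), (-11, 7)) = 19.0263
d((8, 13), (13, -10)) = 23.5372
d((8, 13), (-1, 14)) = 9.0554
d((8, 13), (15, 13)) = 7.0 <-- minimum
d((8, 13), (-11, 7)) = 19.9249
d((13, -10), (-1, 14)) = 27.7849
d((13, -10), (15, 13)) = 23.0868
d((13, -10), (-11, 7)) = 29.4109
d((-1, 14), (15, 13)) = 16.0312
d((-1, 14), (-11, 7)) = 12.2066
d((15, 13), (-11, 7)) = 26.6833

Closest pair: (8, 13) and (15, 13) with distance 7.0

The closest pair is (8, 13) and (15, 13) with Euclidean distance 7.0. For 9 points, brute-force pairwise comparison is shown above. For large n, the divide-and-conquer algorithm (sort by x, recurse on halves, check the dividing strip) achieves O(n log n).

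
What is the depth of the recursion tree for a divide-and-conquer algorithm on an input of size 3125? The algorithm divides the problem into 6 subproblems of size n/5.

For divide and conquer with division factor 5:

Problem sizes at each level:
Level 0: 3125
Level 1: 625
Level 2: 125
Level 3: 25
Level 4: 5
Level 5: 1

The root is level 0 and the size-1 base case is level 5 (the tree spans levels 0 through 5, i.e. 6 levels counting the root), so the depth is the number of divisions: log_5(3125) = 5

The recursion tree depth is log_5(3125) = 5. At each level, the problem size is divided by 5, so it takes 5 divisions to reduce to a base case of size 1. The algorithm makes 6 recursive calls at each level.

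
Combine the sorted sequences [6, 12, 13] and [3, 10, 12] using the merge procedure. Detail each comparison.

Merging process:

Compare 6 vs 3: take 3 from right. Merged: [3]
Compare 6 vs 10: take 6 from left. Merged: [3, 6]
Compare 12 vs 10: take 10 from right. Merged: [3, 6, 10]
Compare 12 vs 12: take 12 from left. Merged: [3, 6, 10, 12]
Compare 13 vs 12: take 12 from right. Merged: [3, 6, 10, 12, 12]
Append remaining from left: [13]. Merged: [3, 6, 10, 12, 12, 13]

Final merged array: [3, 6, 10, 12, 12, 13]
Total comparisons: 5

The merged array is [3, 6, 10, 12, 12, 13], requiring 5 comparisons. The merge step runs in O(n) time where n is the total number of elements.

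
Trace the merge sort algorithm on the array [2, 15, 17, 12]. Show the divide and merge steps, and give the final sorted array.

Merge sort trace:

Split: [2, 15, 17, 12] -> [2, 15] and [17, 12]
  Split: [2, 15] -> [2] and [15]
  Merge: [2] + [15] -> [2, 15]
  Split: [17, 12] -> [17] and [12]
  Merge: [17] + [12] -> [12, 17]
Merge: [2, 15] + [12, 17] -> [2, 12, 15, 17]

Final sorted array: [2, 12, 15, 17]

The merge sort proceeds by recursively splitting the array and merging sorted halves.
After all merges, the sorted array is [2, 12, 15, 17].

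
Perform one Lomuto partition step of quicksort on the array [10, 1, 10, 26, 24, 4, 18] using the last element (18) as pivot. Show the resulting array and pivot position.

Lomuto partition with pivot = 18:

Initial array: [10, 1, 10, 26, 24, 4, 18]

arr[0]=10 <= 18: swap with position 0, array becomes [10, 1, 10, 26, 24, 4, 18]
arr[1]=1 <= 18: swap with position 1, array becomes [10, 1, 10, 26, 24, 4, 18]
arr[2]=10 <= 18: swap with position 2, array becomes [10, 1, 10, 26, 24, 4, 18]
arr[3]=26 > 18: no swap
arr[4]=24 > 18: no swap
arr[5]=4 <= 18: swap with position 3, array becomes [10, 1, 10, 4, 24, 26, 18]

Place pivot at position 4: [10, 1, 10, 4, 18, 26, 24]
Pivot position: 4

After partitioning with pivot 18, the array becomes [10, 1, 10, 4, 18, 26, 24]. The pivot is placed at index 4. All elements to the left of the pivot are <= 18, and all elements to the right are > 18.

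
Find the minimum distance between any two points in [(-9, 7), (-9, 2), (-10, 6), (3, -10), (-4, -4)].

Computing all pairwise distances among 5 points:

d((-9, 7), (-9, 2)) = 5.0
d((-9, 7), (-10, 6)) = 1.4142 <-- minimum
d((-9, 7), (3, -10)) = 20.8087
d((-9, 7), (-4, -4)) = 12.083
d((-9, 2), (-10, 6)) = 4.1231
d((-9, 2), (3, -10)) = 16.9706
d((-9, 2), (-4, -4)) = 7.8102
d((-10, 6), (3, -10)) = 20.6155
d((-10, 6), (-4, -4)) = 11.6619
d((3, -10), (-4, -4)) = 9.2195

Closest pair: (-9, 7) and (-10, 6) with distance 1.4142

The closest pair is (-9, 7) and (-10, 6) with Euclidean distance 1.4142. For 5 points, brute-force pairwise comparison is shown above. For large n, the divide-and-conquer algorithm (sort by x, recurse on halves, check the dividing strip) achieves O(n log n).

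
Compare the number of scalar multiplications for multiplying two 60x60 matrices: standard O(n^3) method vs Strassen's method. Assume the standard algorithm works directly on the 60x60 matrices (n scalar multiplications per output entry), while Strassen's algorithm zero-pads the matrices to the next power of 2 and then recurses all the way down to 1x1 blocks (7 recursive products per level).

Matrix multiplication for 60x60 matrices:

Strassen's algorithm requires power-of-2 dimensions. Pad 60x60 to 64x64 (next power of 2).

Standard algorithm: 60^3 = 216000 multiplications
Strassen's algorithm: 7^(log2(64)) = 7^6 = 117649 multiplications
Savings: 216000 - 117649 = 98351 multiplications

Standard: 216000 multiplications (60^3). Strassen: 117649 multiplications (7^6, after padding to 64x64). Strassen reduces 8 recursive multiplications to 7 at each level.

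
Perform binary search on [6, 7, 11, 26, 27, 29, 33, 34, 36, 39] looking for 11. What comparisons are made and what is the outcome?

Binary search for 11 in [6, 7, 11, 26, 27, 29, 33, 34, 36, 39]:

lo=0, hi=9, mid=4, arr[mid]=27 -> 27 > 11, search left half
lo=0, hi=3, mid=1, arr[mid]=7 -> 7 < 11, search right half
lo=2, hi=3, mid=2, arr[mid]=11 -> Found target at index 2!

Binary search finds 11 at index 2 after 3 comparisons. The search repeatedly halves the search space by comparing with the middle element.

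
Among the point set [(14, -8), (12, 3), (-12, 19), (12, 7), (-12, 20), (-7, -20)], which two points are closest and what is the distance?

Computing all pairwise distances among 6 points:

d((14, -8), (12, 3)) = 11.1803
d((14, -8), (-12, 19)) = 37.4833
d((14, -8), (12, 7)) = 15.1327
d((14, -8), (-12, 20)) = 38.2099
d((14, -8), (-7, -20)) = 24.1868
d((12, 3), (-12, 19)) = 28.8444
d((12, 3), (12, 7)) = 4.0
d((12, 3), (-12, 20)) = 29.4109
d((12, 3), (-7, -20)) = 29.8329
d((-12, 19), (12, 7)) = 26.8328
d((-12, 19), (-12, 20)) = 1.0 <-- minimum
d((-12, 19), (-7, -20)) = 39.3192
d((12, 7), (-12, 20)) = 27.2947
d((12, 7), (-7, -20)) = 33.0151
d((-12, 20), (-7, -20)) = 40.3113

Closest pair: (-12, 19) and (-12, 20) with distance 1.0

The closest pair is (-12, 19) and (-12, 20) with Euclidean distance 1.0. For 6 points, brute-force pairwise comparison is shown above. For large n, the divide-and-conquer algorithm (sort by x, recurse on halves, check the dividing strip) achieves O(n log n).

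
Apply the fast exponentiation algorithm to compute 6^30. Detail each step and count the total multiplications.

Computing 6^30 by squaring (build up from 6^1; each line after the first costs one multiplication):

6^1 = 6
6^2 = (6^1)^2 = 6^2 = 36
6^3 = 6 * 6^2 = 6 * 36 = 216
6^6 = (6^3)^2 = 216^2 = 46656
6^7 = 6 * 6^6 = 6 * 46656 = 279936
6^14 = (6^7)^2 = 279936^2 = 78364164096
6^15 = 6 * 6^14 = 6 * 78364164096 = 470184984576
6^30 = (6^15)^2 = 470184984576^2 = 221073919720733357899776

Result: 221073919720733357899776
Multiplications needed: 7 (7 lines after 6^1)

6^30 = 221073919720733357899776. Using exponentiation by squaring, this requires 7 multiplications. The key idea: if the exponent is even, square the half-power; if odd, multiply by the base once.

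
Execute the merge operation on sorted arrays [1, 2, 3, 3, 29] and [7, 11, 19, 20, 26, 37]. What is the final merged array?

Merging process:

Compare 1 vs 7: take 1 from left. Merged: [1]
Compare 2 vs 7: take 2 from left. Merged: [1, 2]
Compare 3 vs 7: take 3 from left. Merged: [1, 2, 3]
Compare 3 vs 7: take 3 from left. Merged: [1, 2, 3, 3]
Compare 29 vs 7: take 7 from right. Merged: [1, 2, 3, 3, 7]
Compare 29 vs 11: take 11 from right. Merged: [1, 2, 3, 3, 7, 11]
Compare 29 vs 19: take 19 from right. Merged: [1, 2, 3, 3, 7, 11, 19]
Compare 29 vs 20: take 20 from right. Merged: [1, 2, 3, 3, 7, 11, 19, 20]
Compare 29 vs 26: take 26 from right. Merged: [1, 2, 3, 3, 7, 11, 19, 20, 26]
Compare 29 vs 37: take 29 from left. Merged: [1, 2, 3, 3, 7, 11, 19, 20, 26, 29]
Append remaining from right: [37]. Merged: [1, 2, 3, 3, 7, 11, 19, 20, 26, 29, 37]

Final merged array: [1, 2, 3, 3, 7, 11, 19, 20, 26, 29, 37]
Total comparisons: 10

The merged array is [1, 2, 3, 3, 7, 11, 19, 20, 26, 29, 37], requiring 10 comparisons. The merge step runs in O(n) time where n is the total number of elements.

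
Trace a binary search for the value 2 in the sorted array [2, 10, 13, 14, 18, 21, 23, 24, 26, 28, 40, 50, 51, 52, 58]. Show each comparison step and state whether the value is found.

Binary search for 2 in [2, 10, 13, 14, 18, 21, 23, 24, 26, 28, 40, 50, 51, 52, 58]:

lo=0, hi=14, mid=7, arr[mid]=24 -> 24 > 2, search left half
lo=0, hi=6, mid=3, arr[mid]=14 -> 14 > 2, search left half
lo=0, hi=2, mid=1, arr[mid]=10 -> 10 > 2, search left half
lo=0, hi=0, mid=0, arr[mid]=2 -> Found target at index 0!

Binary search finds 2 at index 0 after 4 comparisons. The search repeatedly halves the search space by comparing with the middle element.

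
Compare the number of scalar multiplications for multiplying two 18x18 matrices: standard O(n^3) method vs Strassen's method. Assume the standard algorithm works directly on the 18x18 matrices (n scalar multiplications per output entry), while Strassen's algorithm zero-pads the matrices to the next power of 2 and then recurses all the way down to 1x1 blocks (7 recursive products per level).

Matrix multiplication for 18x18 matrices:

Strassen's algorithm requires power-of-2 dimensions. Pad 18x18 to 32x32 (next power of 2).

Standard algorithm: 18^3 = 5832 multiplications
Strassen's algorithm: 7^(log2(32)) = 7^5 = 16807 multiplications
Difference: 5832 - 16807 = -10975 (Strassen uses MORE here due to padding overhead — for small or just-over-power-of-2 n, padding can outweigh the per-level savings)

Standard: 5832 multiplications (18^3). Strassen: 16807 multiplications (7^5, after padding to 32x32). Strassen reduces 8 recursive multiplications to 7 at each level.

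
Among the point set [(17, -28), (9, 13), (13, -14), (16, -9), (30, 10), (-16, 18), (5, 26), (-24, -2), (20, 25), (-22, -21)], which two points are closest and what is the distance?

Computing all pairwise distances among 10 points:

d((17, -28), (9, 13)) = 41.7732
d((17, -28), (13, -14)) = 14.5602
d((17, -28), (16, -9)) = 19.0263
d((17, -28), (30, 10)) = 40.1622
d((17, -28), (-16, 18)) = 56.6127
d((17, -28), (5, 26)) = 55.3173
d((17, -28), (-24, -2)) = 48.5489
d((17, -28), (20, 25)) = 53.0848
d((17, -28), (-22, -21)) = 39.6232
d((9, 13), (13, -14)) = 27.2947
d((9, 13), (16, -9)) = 23.0868
d((9, 13), (30, 10)) = 21.2132
d((9, 13), (-16, 18)) = 25.4951
d((9, 13), (5, 26)) = 13.6015
d((9, 13), (-24, -2)) = 36.2491
d((9, 13), (20, 25)) = 16.2788
d((9, 13), (-22, -21)) = 46.0109
d((13, -14), (16, -9)) = 5.831 <-- minimum
d((13, -14), (30, 10)) = 29.4109
d((13, -14), (-16, 18)) = 43.1856
d((13, -14), (5, 26)) = 40.7922
d((13, -14), (-24, -2)) = 38.8973
d((13, -14), (20, 25)) = 39.6232
d((13, -14), (-22, -21)) = 35.6931
d((16, -9), (30, 10)) = 23.6008
d((16, -9), (-16, 18)) = 41.8688
d((16, -9), (5, 26)) = 36.6879
d((16, -9), (-24, -2)) = 40.6079
d((16, -9), (20, 25)) = 34.2345
d((16, -9), (-22, -21)) = 39.8497
d((30, 10), (-16, 18)) = 46.6905
d((30, 10), (5, 26)) = 29.6816
d((30, 10), (-24, -2)) = 55.3173
d((30, 10), (20, 25)) = 18.0278
d((30, 10), (-22, -21)) = 60.5392
d((-16, 18), (5, 26)) = 22.4722
d((-16, 18), (-24, -2)) = 21.5407
d((-16, 18), (20, 25)) = 36.6742
d((-16, 18), (-22, -21)) = 39.4588
d((5, 26), (-24, -2)) = 40.3113
d((5, 26), (20, 25)) = 15.0333
d((5, 26), (-22, -21)) = 54.2033
d((-24, -2), (20, 25)) = 51.6236
d((-24, -2), (-22, -21)) = 19.105
d((20, 25), (-22, -21)) = 62.2896

Closest pair: (13, -14) and (16, -9) with distance 5.831

The closest pair is (13, -14) and (16, -9) with Euclidean distance 5.831. For 10 points, brute-force pairwise comparison is shown above. For large n, the divide-and-conquer algorithm (sort by x, recurse on halves, check the dividing strip) achieves O(n log n).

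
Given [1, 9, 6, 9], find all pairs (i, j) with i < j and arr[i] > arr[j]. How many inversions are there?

Finding inversions in [1, 9, 6, 9]:

(1, 2): arr[1]=9 > arr[2]=6

Total inversions: 1

The array has 1 inversion(s): (1,2). Each pair (i,j) satisfies i < j and arr[i] > arr[j].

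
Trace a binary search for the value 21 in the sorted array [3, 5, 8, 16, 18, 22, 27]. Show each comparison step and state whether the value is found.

Binary search for 21 in [3, 5, 8, 16, 18, 22, 27]:

lo=0, hi=6, mid=3, arr[mid]=16 -> 16 < 21, search right half
lo=4, hi=6, mid=5, arr[mid]=22 -> 22 > 21, search left half
lo=4, hi=4, mid=4, arr[mid]=18 -> 18 < 21, search right half
lo=5 > hi=4, target 21 not found

Binary search determines that 21 is not in the array after 3 comparisons. The search space was exhausted without finding the target.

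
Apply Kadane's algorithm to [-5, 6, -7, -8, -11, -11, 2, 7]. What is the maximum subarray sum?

Using Kadane's algorithm on [-5, 6, -7, -8, -11, -11, 2, 7]:

Scanning through the array:
Position 1 (value 6): max_ending_here = 6, max_so_far = 6
Position 2 (value -7): max_ending_here = -1, max_so_far = 6
Position 3 (value -8): max_ending_here = -8, max_so_far = 6
Position 4 (value -11): max_ending_here = -11, max_so_far = 6
Position 5 (value -11): max_ending_here = -11, max_so_far = 6
Position 6 (value 2): max_ending_here = 2, max_so_far = 6
Position 7 (value 7): max_ending_here = 9, max_so_far = 9

Maximum subarray: [2, 7]
Maximum sum: 9

The maximum subarray is [2, 7] with sum 9. This subarray runs from index 6 to index 7.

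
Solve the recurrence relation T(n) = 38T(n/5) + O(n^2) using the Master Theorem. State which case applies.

Master Theorem for T(n) = 38T(n/5) + O(n^2):

a = 38, b = 5, c = 2
log_b(a) = log_5(38) = 2.2602

Case 1: c = 2 < log_5(38) = 2.2602
T(n) = O(n^(log_5 38))

For T(n) = 38T(n/5) + O(n^2): log_5(38) = 2.2602. This is Case 1 of the Master Theorem (c < log_b(a), work dominated by leaves), giving O(n^(log_5 38)).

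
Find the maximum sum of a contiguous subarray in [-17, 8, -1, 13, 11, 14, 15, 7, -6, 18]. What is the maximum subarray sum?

Using Kadane's algorithm on [-17, 8, -1, 13, 11, 14, 15, 7, -6, 18]:

Scanning through the array:
Position 1 (value 8): max_ending_here = 8, max_so_far = 8
Position 2 (value -1): max_ending_here = 7, max_so_far = 8
Position 3 (value 13): max_ending_here = 20, max_so_far = 20
Position 4 (value 11): max_ending_here = 31, max_so_far = 31
Position 5 (value 14): max_ending_here = 45, max_so_far = 45
Position 6 (value 15): max_ending_here = 60, max_so_far = 60
Position 7 (value 7): max_ending_here = 67, max_so_far = 67
Position 8 (value -6): max_ending_here = 61, max_so_far = 67
Position 9 (value 18): max_ending_here = 79, max_so_far = 79

Maximum subarray: [8, -1, 13, 11, 14, 15, 7, -6, 18]
Maximum sum: 79

The maximum subarray is [8, -1, 13, 11, 14, 15, 7, -6, 18] with sum 79. This subarray runs from index 1 to index 9.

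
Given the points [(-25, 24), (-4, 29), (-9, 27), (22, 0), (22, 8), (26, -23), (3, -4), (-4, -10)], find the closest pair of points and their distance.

Computing all pairwise distances among 8 points:

d((-25, 24), (-4, 29)) = 21.587
d((-25, 24), (-9, 27)) = 16.2788
d((-25, 24), (22, 0)) = 52.7731
d((-25, 24), (22, 8)) = 49.6488
d((-25, 24), (26, -23)) = 69.3542
d((-25, 24), (3, -4)) = 39.598
d((-25, 24), (-4, -10)) = 39.9625
d((-4, 29), (-9, 27)) = 5.3852 <-- minimum
d((-4, 29), (22, 0)) = 38.9487
d((-4, 29), (22, 8)) = 33.4215
d((-4, 29), (26, -23)) = 60.0333
d((-4, 29), (3, -4)) = 33.7343
d((-4, 29), (-4, -10)) = 39.0
d((-9, 27), (22, 0)) = 41.1096
d((-9, 27), (22, 8)) = 36.3593
d((-9, 27), (26, -23)) = 61.0328
d((-9, 27), (3, -4)) = 33.2415
d((-9, 27), (-4, -10)) = 37.3363
d((22, 0), (22, 8)) = 8.0
d((22, 0), (26, -23)) = 23.3452
d((22, 0), (3, -4)) = 19.4165
d((22, 0), (-4, -10)) = 27.8568
d((22, 8), (26, -23)) = 31.257
d((22, 8), (3, -4)) = 22.4722
d((22, 8), (-4, -10)) = 31.6228
d((26, -23), (3, -4)) = 29.8329
d((26, -23), (-4, -10)) = 32.6956
d((3, -4), (-4, -10)) = 9.2195

Closest pair: (-4, 29) and (-9, 27) with distance 5.3852

The closest pair is (-4, 29) and (-9, 27) with Euclidean distance 5.3852. For 8 points, brute-force pairwise comparison is shown above. For large n, the divide-and-conquer algorithm (sort by x, recurse on halves, check the dividing strip) achieves O(n log n).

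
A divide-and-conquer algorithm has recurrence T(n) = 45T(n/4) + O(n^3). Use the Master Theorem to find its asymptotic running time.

Master Theorem for T(n) = 45T(n/4) + O(n^3):

a = 45, b = 4, c = 3
log_b(a) = log_4(45) = 2.7459

Case 3: c = 3 > log_4(45) = 2.7459
T(n) = O(n^3) = O(n^3)

For T(n) = 45T(n/4) + O(n^3): log_4(45) = 2.7459. This is Case 3 of the Master Theorem (c > log_b(a), work dominated by root), giving O(n^3).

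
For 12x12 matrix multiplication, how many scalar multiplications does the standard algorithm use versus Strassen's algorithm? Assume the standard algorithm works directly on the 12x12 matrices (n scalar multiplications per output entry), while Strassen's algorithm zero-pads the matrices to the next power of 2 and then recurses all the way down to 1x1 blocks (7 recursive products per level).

Matrix multiplication for 12x12 matrices:

Strassen's algorithm requires power-of-2 dimensions. Pad 12x12 to 16x16 (next power of 2).

Standard algorithm: 12^3 = 1728 multiplications
Strassen's algorithm: 7^(log2(16)) = 7^4 = 2401 multiplications
Difference: 1728 - 2401 = -673 (Strassen uses MORE here due to padding overhead — for small or just-over-power-of-2 n, padding can outweigh the per-level savings)

Standard: 1728 multiplications (12^3). Strassen: 2401 multiplications (7^4, after padding to 16x16). Strassen reduces 8 recursive multiplications to 7 at each level.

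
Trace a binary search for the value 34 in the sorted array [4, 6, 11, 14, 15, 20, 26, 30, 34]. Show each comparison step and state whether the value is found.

Binary search for 34 in [4, 6, 11, 14, 15, 20, 26, 30, 34]:

lo=0, hi=8, mid=4, arr[mid]=15 -> 15 < 34, search right half
lo=5, hi=8, mid=6, arr[mid]=26 -> 26 < 34, search right half
lo=7, hi=8, mid=7, arr[mid]=30 -> 30 < 34, search right half
lo=8, hi=8, mid=8, arr[mid]=34 -> Found target at index 8!

Binary search finds 34 at index 8 after 4 comparisons. The search repeatedly halves the search space by comparing with the middle element.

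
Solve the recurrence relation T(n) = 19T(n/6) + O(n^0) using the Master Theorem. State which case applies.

Master Theorem for T(n) = 19T(n/6) + O(n^0):

a = 19, b = 6, c = 0
log_b(a) = log_6(19) = 1.6433

Case 1: c = 0 < log_6(19) = 1.6433
T(n) = O(n^(log_6 19))

For T(n) = 19T(n/6) + O(n^0): log_6(19) = 1.6433. This is Case 1 of the Master Theorem (c < log_b(a), work dominated by leaves), giving O(n^(log_6 19)).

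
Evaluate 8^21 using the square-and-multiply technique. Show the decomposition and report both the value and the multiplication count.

Computing 8^21 by squaring (build up from 8^1; each line after the first costs one multiplication):

8^1 = 8
8^2 = (8^1)^2 = 8^2 = 64
8^4 = (8^2)^2 = 64^2 = 4096
8^5 = 8 * 8^4 = 8 * 4096 = 32768
8^10 = (8^5)^2 = 32768^2 = 1073741824
8^20 = (8^10)^2 = 1073741824^2 = 1152921504606846976
8^21 = 8 * 8^20 = 8 * 1152921504606846976 = 9223372036854775808

Result: 9223372036854775808
Multiplications needed: 6 (6 lines after 8^1)

8^21 = 9223372036854775808. Using exponentiation by squaring, this requires 6 multiplications. The key idea: if the exponent is even, square the half-power; if odd, multiply by the base once.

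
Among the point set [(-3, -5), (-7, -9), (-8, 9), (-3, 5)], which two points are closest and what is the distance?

Computing all pairwise distances among 4 points:

d((-3, -5), (-7, -9)) = 5.6569 <-- minimum
d((-3, -5), (-8, 9)) = 14.8661
d((-3, -5), (-3, 5)) = 10.0
d((-7, -9), (-8, 9)) = 18.0278
d((-7, -9), (-3, 5)) = 14.5602
d((-8, 9), (-3, 5)) = 6.4031

Closest pair: (-3, -5) and (-7, -9) with distance 5.6569

The closest pair is (-3, -5) and (-7, -9) with Euclidean distance 5.6569. For 4 points, brute-force pairwise comparison is shown above. For large n, the divide-and-conquer algorithm (sort by x, recurse on halves, check the dividing strip) achieves O(n log n).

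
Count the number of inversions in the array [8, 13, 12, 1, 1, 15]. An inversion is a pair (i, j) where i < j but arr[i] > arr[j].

Finding inversions in [8, 13, 12, 1, 1, 15]:

(0, 3): arr[0]=8 > arr[3]=1
(0, 4): arr[0]=8 > arr[4]=1
(1, 2): arr[1]=13 > arr[2]=12
(1, 3): arr[1]=13 > arr[3]=1
(1, 4): arr[1]=13 > arr[4]=1
(2, 3): arr[2]=12 > arr[3]=1
(2, 4): arr[2]=12 > arr[4]=1

Total inversions: 7

The array has 7 inversion(s): (0,3), (0,4), (1,2), (1,3), (1,4), (2,3), (2,4). Each pair (i,j) satisfies i < j and arr[i] > arr[j].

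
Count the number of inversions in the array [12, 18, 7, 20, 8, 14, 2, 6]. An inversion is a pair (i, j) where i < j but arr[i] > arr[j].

Finding inversions in [12, 18, 7, 20, 8, 14, 2, 6]:

(0, 2): arr[0]=12 > arr[2]=7
(0, 4): arr[0]=12 > arr[4]=8
(0, 6): arr[0]=12 > arr[6]=2
(0, 7): arr[0]=12 > arr[7]=6
(1, 2): arr[1]=18 > arr[2]=7
(1, 4): arr[1]=18 > arr[4]=8
(1, 5): arr[1]=18 > arr[5]=14
(1, 6): arr[1]=18 > arr[6]=2
(1, 7): arr[1]=18 > arr[7]=6
(2, 6): arr[2]=7 > arr[6]=2
(2, 7): arr[2]=7 > arr[7]=6
(3, 4): arr[3]=20 > arr[4]=8
(3, 5): arr[3]=20 > arr[5]=14
(3, 6): arr[3]=20 > arr[6]=2
(3, 7): arr[3]=20 > arr[7]=6
(4, 6): arr[4]=8 > arr[6]=2
(4, 7): arr[4]=8 > arr[7]=6
(5, 6): arr[5]=14 > arr[6]=2
(5, 7): arr[5]=14 > arr[7]=6

Total inversions: 19

The array has 19 inversion(s): (0,2), (0,4), (0,6), (0,7), (1,2), (1,4), (1,5), (1,6), (1,7), (2,6), (2,7), (3,4), (3,5), (3,6), (3,7), (4,6), (4,7), (5,6), (5,7). Each pair (i,j) satisfies i < j and arr[i] > arr[j].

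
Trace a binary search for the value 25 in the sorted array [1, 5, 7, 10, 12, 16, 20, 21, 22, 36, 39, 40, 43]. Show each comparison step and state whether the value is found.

Binary search for 25 in [1, 5, 7, 10, 12, 16, 20, 21, 22, 36, 39, 40, 43]:

lo=0, hi=12, mid=6, arr[mid]=20 -> 20 < 25, search right half
lo=7, hi=12, mid=9, arr[mid]=36 -> 36 > 25, search left half
lo=7, hi=8, mid=7, arr[mid]=21 -> 21 < 25, search right half
lo=8, hi=8, mid=8, arr[mid]=22 -> 22 < 25, search right half
lo=9 > hi=8, target 25 not found

Binary search determines that 25 is not in the array after 4 comparisons. The search space was exhausted without finding the target.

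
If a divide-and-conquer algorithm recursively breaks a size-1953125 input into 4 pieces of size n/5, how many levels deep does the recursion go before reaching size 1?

For divide and conquer with division factor 5:

Problem sizes at each level:
Level 0: 1953125
Level 1: 390625
Level 2: 78125
Level 3: 15625
Level 4: 3125
Level 5: 625
Level 6: 125
Level 7: 25
Level 8: 5
Level 9: 1

The root is level 0 and the size-1 base case is level 9 (the tree spans levels 0 through 9, i.e. 10 levels counting the root), so the depth is the number of divisions: log_5(1953125) = 9

The recursion tree depth is log_5(1953125) = 9. At each level, the problem size is divided by 5, so it takes 9 divisions to reduce to a base case of size 1. The algorithm makes 4 recursive calls at each level.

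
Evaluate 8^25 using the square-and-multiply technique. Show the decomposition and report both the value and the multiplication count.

Computing 8^25 by squaring (build up from 8^1; each line after the first costs one multiplication):

8^1 = 8
8^2 = (8^1)^2 = 8^2 = 64
8^3 = 8 * 8^2 = 8 * 64 = 512
8^6 = (8^3)^2 = 512^2 = 262144
8^12 = (8^6)^2 = 262144^2 = 68719476736
8^24 = (8^12)^2 = 68719476736^2 = 4722366482869645213696
8^25 = 8 * 8^24 = 8 * 4722366482869645213696 = 37778931862957161709568

Result: 37778931862957161709568
Multiplications needed: 6 (6 lines after 8^1)

8^25 = 37778931862957161709568. Using exponentiation by squaring, this requires 6 multiplications. The key idea: if the exponent is even, square the half-power; if odd, multiply by the base once.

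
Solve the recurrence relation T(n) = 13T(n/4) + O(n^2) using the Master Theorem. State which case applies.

Master Theorem for T(n) = 13T(n/4) + O(n^2):

a = 13, b = 4, c = 2
log_b(a) = log_4(13) = 1.8502

Case 3: c = 2 > log_4(13) = 1.8502
T(n) = O(n^2) = O(n^2)

For T(n) = 13T(n/4) + O(n^2): log_4(13) = 1.8502. This is Case 3 of the Master Theorem (c > log_b(a), work dominated by root), giving O(n^2).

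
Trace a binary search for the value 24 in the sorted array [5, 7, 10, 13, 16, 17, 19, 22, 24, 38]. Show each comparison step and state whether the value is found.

Binary search for 24 in [5, 7, 10, 13, 16, 17, 19, 22, 24, 38]:

lo=0, hi=9, mid=4, arr[mid]=16 -> 16 < 24, search right half
lo=5, hi=9, mid=7, arr[mid]=22 -> 22 < 24, search right half
lo=8, hi=9, mid=8, arr[mid]=24 -> Found target at index 8!

Binary search finds 24 at index 8 after 3 comparisons. The search repeatedly halves the search space by comparing with the middle element.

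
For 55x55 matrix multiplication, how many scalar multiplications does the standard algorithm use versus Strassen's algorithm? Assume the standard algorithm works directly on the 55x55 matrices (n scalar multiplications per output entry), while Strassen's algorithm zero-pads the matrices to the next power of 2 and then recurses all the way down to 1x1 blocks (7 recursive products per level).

Matrix multiplication for 55x55 matrices:

Strassen's algorithm requires power-of-2 dimensions. Pad 55x55 to 64x64 (next power of 2).

Standard algorithm: 55^3 = 166375 multiplications
Strassen's algorithm: 7^(log2(64)) = 7^6 = 117649 multiplications
Savings: 166375 - 117649 = 48726 multiplications

Standard: 166375 multiplications (55^3). Strassen: 117649 multiplications (7^6, after padding to 64x64). Strassen reduces 8 recursive multiplications to 7 at each level.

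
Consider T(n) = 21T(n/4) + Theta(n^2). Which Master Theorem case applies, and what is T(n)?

Master Theorem for T(n) = 21T(n/4) + O(n^2):

a = 21, b = 4, c = 2
log_b(a) = log_4(21) = 2.1962

Case 1: c = 2 < log_4(21) = 2.1962
T(n) = O(n^(log_4 21))

For T(n) = 21T(n/4) + O(n^2): log_4(21) = 2.1962. This is Case 1 of the Master Theorem (c < log_b(a), work dominated by leaves), giving O(n^(log_4 21)).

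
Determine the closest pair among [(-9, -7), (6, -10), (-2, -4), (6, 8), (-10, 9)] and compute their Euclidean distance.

Computing all pairwise distances among 5 points:

d((-9, -7), (6, -10)) = 15.2971
d((-9, -7), (-2, -4)) = 7.6158 <-- minimum
d((-9, -7), (6, 8)) = 21.2132
d((-9, -7), (-10, 9)) = 16.0312
d((6, -10), (-2, -4)) = 10.0
d((6, -10), (6, 8)) = 18.0
d((6, -10), (-10, 9)) = 24.8395
d((-2, -4), (6, 8)) = 14.4222
d((-2, -4), (-10, 9)) = 15.2643
d((6, 8), (-10, 9)) = 16.0312

Closest pair: (-9, -7) and (-2, -4) with distance 7.6158

The closest pair is (-9, -7) and (-2, -4) with Euclidean distance 7.6158. For 5 points, brute-force pairwise comparison is shown above. For large n, the divide-and-conquer algorithm (sort by x, recurse on halves, check the dividing strip) achieves O(n log n).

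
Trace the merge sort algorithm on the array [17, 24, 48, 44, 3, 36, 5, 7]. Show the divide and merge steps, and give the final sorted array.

Merge sort trace:

Split: [17, 24, 48, 44, 3, 36, 5, 7] -> [17, 24, 48, 44] and [3, 36, 5, 7]
  Split: [17, 24, 48, 44] -> [17, 24] and [48, 44]
    Split: [17, 24] -> [17] and [24]
    Merge: [17] + [24] -> [17, 24]
    Split: [48, 44] -> [48] and [44]
    Merge: [48] + [44] -> [44, 48]
  Merge: [17, 24] + [44, 48] -> [17, 24, 44, 48]
  Split: [3, 36, 5, 7] -> [3, 36] and [5, 7]
    Split: [3, 36] -> [3] and [36]
    Merge: [3] + [36] -> [3, 36]
    Split: [5, 7] -> [5] and [7]
    Merge: [5] + [7] -> [5, 7]
  Merge: [3, 36] + [5, 7] -> [3, 5, 7, 36]
Merge: [17, 24, 44, 48] + [3, 5, 7, 36] -> [3, 5, 7, 17, 24, 36, 44, 48]

Final sorted array: [3, 5, 7, 17, 24, 36, 44, 48]

The merge sort proceeds by recursively splitting the array and merging sorted halves.
After all merges, the sorted array is [3, 5, 7, 17, 24, 36, 44, 48].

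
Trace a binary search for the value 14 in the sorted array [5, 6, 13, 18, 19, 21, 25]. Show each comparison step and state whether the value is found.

Binary search for 14 in [5, 6, 13, 18, 19, 21, 25]:

lo=0, hi=6, mid=3, arr[mid]=18 -> 18 > 14, search left half
lo=0, hi=2, mid=1, arr[mid]=6 -> 6 < 14, search right half
lo=2, hi=2, mid=2, arr[mid]=13 -> 13 < 14, search right half
lo=3 > hi=2, target 14 not found

Binary search determines that 14 is not in the array after 3 comparisons. The search space was exhausted without finding the target.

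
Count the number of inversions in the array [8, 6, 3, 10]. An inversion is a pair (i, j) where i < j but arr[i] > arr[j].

Finding inversions in [8, 6, 3, 10]:

(0, 1): arr[0]=8 > arr[1]=6
(0, 2): arr[0]=8 > arr[2]=3
(1, 2): arr[1]=6 > arr[2]=3

Total inversions: 3

The array has 3 inversion(s): (0,1), (0,2), (1,2). Each pair (i,j) satisfies i < j and arr[i] > arr[j].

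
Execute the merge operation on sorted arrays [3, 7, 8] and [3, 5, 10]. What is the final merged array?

Merging process:

Compare 3 vs 3: take 3 from left. Merged: [3]
Compare 7 vs 3: take 3 from right. Merged: [3, 3]
Compare 7 vs 5: take 5 from right. Merged: [3, 3, 5]
Compare 7 vs 10: take 7 from left. Merged: [3, 3, 5, 7]
Compare 8 vs 10: take 8 from left. Merged: [3, 3, 5, 7, 8]
Append remaining from right: [10]. Merged: [3, 3, 5, 7, 8, 10]

Final merged array: [3, 3, 5, 7, 8, 10]
Total comparisons: 5

The merged array is [3, 3, 5, 7, 8, 10], requiring 5 comparisons. The merge step runs in O(n) time where n is the total number of elements.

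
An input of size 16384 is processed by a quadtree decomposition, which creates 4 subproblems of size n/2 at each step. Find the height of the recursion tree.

For divide and conquer with division factor 2:

Problem sizes at each level:
Level 0: 16384
Level 1: 8192
Level 2: 4096
Level 3: 2048
Level 4: 1024
Level 5: 512
Level 6: 256
Level 7: 128
Level 8: 64
Level 9: 32
Level 10: 16
Level 11: 8
Level 12: 4
Level 13: 2
Level 14: 1

The root is level 0 and the size-1 base case is level 14 (the tree spans levels 0 through 14, i.e. 15 levels counting the root), so the depth is the number of divisions: log_2(16384) = 14

The recursion tree depth is log_2(16384) = 14. At each level, the problem size is divided by 2, so it takes 14 divisions to reduce to a base case of size 1. The algorithm makes 4 recursive calls at each level.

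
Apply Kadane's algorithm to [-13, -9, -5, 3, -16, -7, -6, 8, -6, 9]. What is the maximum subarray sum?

Using Kadane's algorithm on [-13, -9, -5, 3, -16, -7, -6, 8, -6, 9]:

Scanning through the array:
Position 1 (value -9): max_ending_here = -9, max_so_far = -9
Position 2 (value -5): max_ending_here = -5, max_so_far = -5
Position 3 (value 3): max_ending_here = 3, max_so_far = 3
Position 4 (value -16): max_ending_here = -13, max_so_far = 3
Position 5 (value -7): max_ending_here = -7, max_so_far = 3
Position 6 (value -6): max_ending_here = -6, max_so_far = 3
Position 7 (value 8): max_ending_here = 8, max_so_far = 8
Position 8 (value -6): max_ending_here = 2, max_so_far = 8
Position 9 (value 9): max_ending_here = 11, max_so_far = 11

Maximum subarray: [8, -6, 9]
Maximum sum: 11

The maximum subarray is [8, -6, 9] with sum 11. This subarray runs from index 7 to index 9.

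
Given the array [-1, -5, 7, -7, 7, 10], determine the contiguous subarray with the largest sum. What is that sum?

Using Kadane's algorithm on [-1, -5, 7, -7, 7, 10]:

Scanning through the array:
Position 1 (value -5): max_ending_here = -5, max_so_far = -1
Position 2 (value 7): max_ending_here = 7, max_so_far = 7
Position 3 (value -7): max_ending_here = 0, max_so_far = 7
Position 4 (value 7): max_ending_here = 7, max_so_far = 7
Position 5 (value 10): max_ending_here = 17, max_so_far = 17

Maximum subarray: [7, -7, 7, 10]
Maximum sum: 17

The maximum subarray is [7, -7, 7, 10] with sum 17. This subarray runs from index 2 to index 5.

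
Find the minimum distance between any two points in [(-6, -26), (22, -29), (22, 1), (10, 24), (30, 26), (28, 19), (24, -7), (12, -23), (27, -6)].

Computing all pairwise distances among 9 points:

d((-6, -26), (22, -29)) = 28.1603
d((-6, -26), (22, 1)) = 38.8973
d((-6, -26), (10, 24)) = 52.4976
d((-6, -26), (30, 26)) = 63.2456
d((-6, -26), (28, 19)) = 56.4004
d((-6, -26), (24, -7)) = 35.5106
d((-6, -26), (12, -23)) = 18.2483
d((-6, -26), (27, -6)) = 38.5876
d((22, -29), (22, 1)) = 30.0
d((22, -29), (10, 24)) = 54.3415
d((22, -29), (30, 26)) = 55.5788
d((22, -29), (28, 19)) = 48.3735
d((22, -29), (24, -7)) = 22.0907
d((22, -29), (12, -23)) = 11.6619
d((22, -29), (27, -6)) = 23.5372
d((22, 1), (10, 24)) = 25.9422
d((22, 1), (30, 26)) = 26.2488
d((22, 1), (28, 19)) = 18.9737
d((22, 1), (24, -7)) = 8.2462
d((22, 1), (12, -23)) = 26.0
d((22, 1), (27, -6)) = 8.6023
d((10, 24), (30, 26)) = 20.0998
d((10, 24), (28, 19)) = 18.6815
d((10, 24), (24, -7)) = 34.0147
d((10, 24), (12, -23)) = 47.0425
d((10, 24), (27, -6)) = 34.4819
d((30, 26), (28, 19)) = 7.2801
d((30, 26), (24, -7)) = 33.541
d((30, 26), (12, -23)) = 52.2015
d((30, 26), (27, -6)) = 32.1403
d((28, 19), (24, -7)) = 26.3059
d((28, 19), (12, -23)) = 44.9444
d((28, 19), (27, -6)) = 25.02
d((24, -7), (12, -23)) = 20.0
d((24, -7), (27, -6)) = 3.1623 <-- minimum
d((12, -23), (27, -6)) = 22.6716

Closest pair: (24, -7) and (27, -6) with distance 3.1623

The closest pair is (24, -7) and (27, -6) with Euclidean distance 3.1623. For 9 points, brute-force pairwise comparison is shown above. For large n, the divide-and-conquer algorithm (sort by x, recurse on halves, check the dividing strip) achieves O(n log n).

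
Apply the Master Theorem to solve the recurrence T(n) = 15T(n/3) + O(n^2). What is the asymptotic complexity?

Master Theorem for T(n) = 15T(n/3) + O(n^2):

a = 15, b = 3, c = 2
log_b(a) = log_3(15) = 2.4650

Case 1: c = 2 < log_3(15) = 2.4650
T(n) = O(n^(log_3 15))

For T(n) = 15T(n/3) + O(n^2): log_3(15) = 2.4650. This is Case 1 of the Master Theorem (c < log_b(a), work dominated by leaves), giving O(n^(log_3 15)).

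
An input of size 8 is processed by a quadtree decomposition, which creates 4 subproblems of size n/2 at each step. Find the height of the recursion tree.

For divide and conquer with division factor 2:

Problem sizes at each level:
Level 0: 8
Level 1: 4
Level 2: 2
Level 3: 1

The root is level 0 and the size-1 base case is level 3 (the tree spans levels 0 through 3, i.e. 4 levels counting the root), so the depth is the number of divisions: log_2(8) = 3

The recursion tree depth is log_2(8) = 3. At each level, the problem size is divided by 2, so it takes 3 divisions to reduce to a base case of size 1. The algorithm makes 4 recursive calls at each level.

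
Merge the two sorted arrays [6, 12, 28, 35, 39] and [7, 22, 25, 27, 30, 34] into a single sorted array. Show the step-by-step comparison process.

Merging process:

Compare 6 vs 7: take 6 from left. Merged: [6]
Compare 12 vs 7: take 7 from right. Merged: [6, 7]
Compare 12 vs 22: take 12 from left. Merged: [6, 7, 12]
Compare 28 vs 22: take 22 from right. Merged: [6, 7, 12, 22]
Compare 28 vs 25: take 25 from right. Merged: [6, 7, 12, 22, 25]
Compare 28 vs 27: take 27 from right. Merged: [6, 7, 12, 22, 25, 27]
Compare 28 vs 30: take 28 from left. Merged: [6, 7, 12, 22, 25, 27, 28]
Compare 35 vs 30: take 30 from right. Merged: [6, 7, 12, 22, 25, 27, 28, 30]
Compare 35 vs 34: take 34 from right. Merged: [6, 7, 12, 22, 25, 27, 28, 30, 34]
Append remaining from left: [35, 39]. Merged: [6, 7, 12, 22, 25, 27, 28, 30, 34, 35, 39]

Final merged array: [6, 7, 12, 22, 25, 27, 28, 30, 34, 35, 39]
Total comparisons: 9

The merged array is [6, 7, 12, 22, 25, 27, 28, 30, 34, 35, 39], requiring 9 comparisons. The merge step runs in O(n) time where n is the total number of elements.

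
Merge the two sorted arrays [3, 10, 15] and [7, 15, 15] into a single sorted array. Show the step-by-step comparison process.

Merging process:

Compare 3 vs 7: take 3 from left. Merged: [3]
Compare 10 vs 7: take 7 from right. Merged: [3, 7]
Compare 10 vs 15: take 10 from left. Merged: [3, 7, 10]
Compare 15 vs 15: take 15 from left. Merged: [3, 7, 10, 15]
Append remaining from right: [15, 15]. Merged: [3, 7, 10, 15, 15, 15]

Final merged array: [3, 7, 10, 15, 15, 15]
Total comparisons: 4

The merged array is [3, 7, 10, 15, 15, 15], requiring 4 comparisons. The merge step runs in O(n) time where n is the total number of elements.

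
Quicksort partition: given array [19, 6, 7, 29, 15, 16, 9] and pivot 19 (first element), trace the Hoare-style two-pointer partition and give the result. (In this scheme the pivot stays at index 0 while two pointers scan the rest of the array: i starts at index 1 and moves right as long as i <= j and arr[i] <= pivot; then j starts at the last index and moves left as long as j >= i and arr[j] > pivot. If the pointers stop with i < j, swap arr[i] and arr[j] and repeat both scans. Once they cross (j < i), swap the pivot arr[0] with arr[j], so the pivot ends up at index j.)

Hoare-style two-pointer partition with pivot = 19:

Initial array: [19, 6, 7, 29, 15, 16, 9]

Pointers start at i = 1, j = 6.
i stops at index 3 (arr[3]=29 > 19), j stops at index 6 (arr[6]=9 <= 19): swap arr[3] and arr[6], array becomes [19, 6, 7, 9, 15, 16, 29]
i ends at 6, j ends at 5: the pointers have crossed (j < i), so scanning stops.

Swap pivot arr[0] with arr[5] to place pivot at position 5: [16, 6, 7, 9, 15, 19, 29]
Pivot position: 5

After partitioning with pivot 19, the array becomes [16, 6, 7, 9, 15, 19, 29]. The pivot is placed at index 5. All elements to the left of the pivot are <= 19, and all elements to the right are > 19.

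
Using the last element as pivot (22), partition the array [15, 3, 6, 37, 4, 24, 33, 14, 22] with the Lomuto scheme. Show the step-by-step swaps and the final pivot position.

Lomuto partition with pivot = 22:

Initial array: [15, 3, 6, 37, 4, 24, 33, 14, 22]

arr[0]=15 <= 22: swap with position 0, array becomes [15, 3, 6, 37, 4, 24, 33, 14, 22]
arr[1]=3 <= 22: swap with position 1, array becomes [15, 3, 6, 37, 4, 24, 33, 14, 22]
arr[2]=6 <= 22: swap with position 2, array becomes [15, 3, 6, 37, 4, 24, 33, 14, 22]
arr[3]=37 > 22: no swap
arr[4]=4 <= 22: swap with position 3, array becomes [15, 3, 6, 4, 37, 24, 33, 14, 22]
arr[5]=24 > 22: no swap
arr[6]=33 > 22: no swap
arr[7]=14 <= 22: swap with position 4, array becomes [15, 3, 6, 4, 14, 24, 33, 37, 22]

Place pivot at position 5: [15, 3, 6, 4, 14, 22, 33, 37, 24]
Pivot position: 5

After partitioning with pivot 22, the array becomes [15, 3, 6, 4, 14, 22, 33, 37, 24]. The pivot is placed at index 5. All elements to the left of the pivot are <= 22, and all elements to the right are > 22.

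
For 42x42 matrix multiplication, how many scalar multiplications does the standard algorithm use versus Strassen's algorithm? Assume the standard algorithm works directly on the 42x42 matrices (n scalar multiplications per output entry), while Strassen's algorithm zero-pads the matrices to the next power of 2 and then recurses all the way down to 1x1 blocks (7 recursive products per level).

Matrix multiplication for 42x42 matrices:

Strassen's algorithm requires power-of-2 dimensions. Pad 42x42 to 64x64 (next power of 2).

Standard algorithm: 42^3 = 74088 multiplications
Strassen's algorithm: 7^(log2(64)) = 7^6 = 117649 multiplications
Difference: 74088 - 117649 = -43561 (Strassen uses MORE here due to padding overhead — for small or just-over-power-of-2 n, padding can outweigh the per-level savings)

Standard: 74088 multiplications (42^3). Strassen: 117649 multiplications (7^6, after padding to 64x64). Strassen reduces 8 recursive multiplications to 7 at each level.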